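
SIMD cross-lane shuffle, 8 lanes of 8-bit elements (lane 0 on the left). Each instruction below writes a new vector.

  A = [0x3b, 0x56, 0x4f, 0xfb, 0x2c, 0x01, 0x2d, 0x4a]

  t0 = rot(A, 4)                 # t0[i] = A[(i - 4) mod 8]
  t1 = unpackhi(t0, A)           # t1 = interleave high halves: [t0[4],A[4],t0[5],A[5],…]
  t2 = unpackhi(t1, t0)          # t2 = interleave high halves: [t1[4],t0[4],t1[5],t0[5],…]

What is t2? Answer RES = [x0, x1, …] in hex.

→ t0 |2c|01|2d|4a|3b|56|4f|fb|
→ t1 |3b|2c|56|01|4f|2d|fb|4a|
→ t2 |4f|3b|2d|56|fb|4f|4a|fb|

RES = [ 0x4f  0x3b  0x2d  0x56  0xfb  0x4f  0x4a  0xfb ]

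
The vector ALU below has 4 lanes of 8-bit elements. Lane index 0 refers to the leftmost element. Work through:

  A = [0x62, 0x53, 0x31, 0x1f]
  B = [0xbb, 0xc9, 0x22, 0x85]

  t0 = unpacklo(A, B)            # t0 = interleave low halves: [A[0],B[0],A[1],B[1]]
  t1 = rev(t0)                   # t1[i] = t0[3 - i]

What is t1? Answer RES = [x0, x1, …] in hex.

  t0: 62 bb 53 c9
  t1: c9 53 bb 62

RES = [ 0xc9  0x53  0xbb  0x62 ]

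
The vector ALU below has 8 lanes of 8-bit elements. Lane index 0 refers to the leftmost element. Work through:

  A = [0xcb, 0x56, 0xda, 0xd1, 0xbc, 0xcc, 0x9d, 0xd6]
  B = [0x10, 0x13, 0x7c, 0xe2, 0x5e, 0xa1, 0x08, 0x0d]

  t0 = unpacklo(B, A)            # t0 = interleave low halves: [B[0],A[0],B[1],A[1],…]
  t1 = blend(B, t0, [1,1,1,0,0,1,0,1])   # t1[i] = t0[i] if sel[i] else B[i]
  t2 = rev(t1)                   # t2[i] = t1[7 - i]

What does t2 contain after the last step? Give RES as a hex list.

RES = [0xd1, 0x08, 0xda, 0x5e, 0xe2, 0x13, 0xcb, 0x10]

  t0: 10 cb 13 56 7c da e2 d1
  t1: 10 cb 13 e2 5e da 08 d1
  t2: d1 08 da 5e e2 13 cb 10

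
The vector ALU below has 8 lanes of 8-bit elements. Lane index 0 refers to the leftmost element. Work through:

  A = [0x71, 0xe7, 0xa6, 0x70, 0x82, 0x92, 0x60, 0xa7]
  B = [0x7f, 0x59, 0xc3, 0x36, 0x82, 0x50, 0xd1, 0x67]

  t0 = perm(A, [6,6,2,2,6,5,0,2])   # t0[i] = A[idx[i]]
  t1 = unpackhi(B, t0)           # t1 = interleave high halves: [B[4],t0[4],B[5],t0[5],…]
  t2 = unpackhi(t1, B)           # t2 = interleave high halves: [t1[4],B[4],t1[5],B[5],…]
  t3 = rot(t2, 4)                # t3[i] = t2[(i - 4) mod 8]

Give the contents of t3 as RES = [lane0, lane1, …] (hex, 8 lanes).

RES = [ 0x67  0xd1  0xa6  0x67  0xd1  0x82  0x71  0x50 ]

t0 = [0x60, 0x60, 0xa6, 0xa6, 0x60, 0x92, 0x71, 0xa6]
t1 = [0x82, 0x60, 0x50, 0x92, 0xd1, 0x71, 0x67, 0xa6]
t2 = [0xd1, 0x82, 0x71, 0x50, 0x67, 0xd1, 0xa6, 0x67]
t3 = [0x67, 0xd1, 0xa6, 0x67, 0xd1, 0x82, 0x71, 0x50]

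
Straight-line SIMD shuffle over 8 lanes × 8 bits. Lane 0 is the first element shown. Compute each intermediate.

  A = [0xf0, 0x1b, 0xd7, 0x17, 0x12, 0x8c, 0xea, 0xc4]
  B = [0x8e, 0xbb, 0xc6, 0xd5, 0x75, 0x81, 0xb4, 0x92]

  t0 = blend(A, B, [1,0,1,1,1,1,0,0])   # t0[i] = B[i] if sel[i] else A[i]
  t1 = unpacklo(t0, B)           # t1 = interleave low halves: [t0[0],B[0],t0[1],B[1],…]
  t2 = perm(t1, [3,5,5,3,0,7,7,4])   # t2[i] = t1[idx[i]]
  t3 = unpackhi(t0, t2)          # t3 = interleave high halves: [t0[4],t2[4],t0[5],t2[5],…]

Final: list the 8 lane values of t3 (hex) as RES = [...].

  t0: 8e 1b c6 d5 75 81 ea c4
  t1: 8e 8e 1b bb c6 c6 d5 d5
  t2: bb c6 c6 bb 8e d5 d5 c6
  t3: 75 8e 81 d5 ea d5 c4 c6

RES = [ 0x75  0x8e  0x81  0xd5  0xea  0xd5  0xc4  0xc6 ]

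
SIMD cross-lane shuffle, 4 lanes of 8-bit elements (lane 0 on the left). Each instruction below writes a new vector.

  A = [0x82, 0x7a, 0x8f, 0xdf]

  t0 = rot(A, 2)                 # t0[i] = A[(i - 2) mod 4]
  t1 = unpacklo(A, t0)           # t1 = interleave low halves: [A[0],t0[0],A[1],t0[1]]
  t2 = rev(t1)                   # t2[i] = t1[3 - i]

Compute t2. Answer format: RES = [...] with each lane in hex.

→ t0 |8f|df|82|7a|
→ t1 |82|8f|7a|df|
→ t2 |df|7a|8f|82|

RES = [ 0xdf  0x7a  0x8f  0x82 ]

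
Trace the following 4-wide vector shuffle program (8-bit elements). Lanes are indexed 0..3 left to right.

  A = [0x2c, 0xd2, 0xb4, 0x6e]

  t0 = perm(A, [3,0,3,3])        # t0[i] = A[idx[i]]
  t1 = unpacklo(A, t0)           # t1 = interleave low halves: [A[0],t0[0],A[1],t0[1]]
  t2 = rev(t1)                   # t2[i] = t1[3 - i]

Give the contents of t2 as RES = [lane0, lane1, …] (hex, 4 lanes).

t0 = [0x6e, 0x2c, 0x6e, 0x6e]
t1 = [0x2c, 0x6e, 0xd2, 0x2c]
t2 = [0x2c, 0xd2, 0x6e, 0x2c]

RES = [ 0x2c  0xd2  0x6e  0x2c ]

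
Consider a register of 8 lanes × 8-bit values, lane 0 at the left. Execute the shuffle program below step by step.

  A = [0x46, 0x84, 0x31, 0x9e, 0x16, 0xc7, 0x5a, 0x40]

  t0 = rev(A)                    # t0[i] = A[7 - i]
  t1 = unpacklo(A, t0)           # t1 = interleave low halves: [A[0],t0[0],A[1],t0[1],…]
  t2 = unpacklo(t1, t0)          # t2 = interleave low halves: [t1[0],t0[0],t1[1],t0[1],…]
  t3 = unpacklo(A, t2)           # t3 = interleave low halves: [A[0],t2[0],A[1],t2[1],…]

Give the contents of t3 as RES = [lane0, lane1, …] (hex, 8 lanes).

RES = [ 0x46  0x46  0x84  0x40  0x31  0x40  0x9e  0x5a ]

→ t0 |40|5a|c7|16|9e|31|84|46|
→ t1 |46|40|84|5a|31|c7|9e|16|
→ t2 |46|40|40|5a|84|c7|5a|16|
→ t3 |46|46|84|40|31|40|9e|5a|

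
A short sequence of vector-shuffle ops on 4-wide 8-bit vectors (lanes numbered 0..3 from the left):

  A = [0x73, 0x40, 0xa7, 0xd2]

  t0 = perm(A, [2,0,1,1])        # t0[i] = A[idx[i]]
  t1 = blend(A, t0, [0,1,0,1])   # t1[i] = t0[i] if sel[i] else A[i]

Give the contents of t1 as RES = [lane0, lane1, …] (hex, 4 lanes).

t0 = [0xa7, 0x73, 0x40, 0x40]
t1 = [0x73, 0x73, 0xa7, 0x40]

RES = [0x73, 0x73, 0xa7, 0x40]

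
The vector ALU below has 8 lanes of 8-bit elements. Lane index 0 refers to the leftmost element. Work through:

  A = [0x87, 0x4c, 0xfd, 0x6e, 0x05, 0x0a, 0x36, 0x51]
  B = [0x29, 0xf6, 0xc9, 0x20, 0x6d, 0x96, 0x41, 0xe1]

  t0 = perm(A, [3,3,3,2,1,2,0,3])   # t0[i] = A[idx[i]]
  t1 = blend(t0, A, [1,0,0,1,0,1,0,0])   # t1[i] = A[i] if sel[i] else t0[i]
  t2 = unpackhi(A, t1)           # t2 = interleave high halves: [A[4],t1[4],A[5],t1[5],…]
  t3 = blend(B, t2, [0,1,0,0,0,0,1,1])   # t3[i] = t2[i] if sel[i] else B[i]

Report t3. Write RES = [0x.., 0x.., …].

→ t0 |6e|6e|6e|fd|4c|fd|87|6e|
→ t1 |87|6e|6e|6e|4c|0a|87|6e|
→ t2 |05|4c|0a|0a|36|87|51|6e|
→ t3 |29|4c|c9|20|6d|96|51|6e|

RES = [ 0x29  0x4c  0xc9  0x20  0x6d  0x96  0x51  0x6e ]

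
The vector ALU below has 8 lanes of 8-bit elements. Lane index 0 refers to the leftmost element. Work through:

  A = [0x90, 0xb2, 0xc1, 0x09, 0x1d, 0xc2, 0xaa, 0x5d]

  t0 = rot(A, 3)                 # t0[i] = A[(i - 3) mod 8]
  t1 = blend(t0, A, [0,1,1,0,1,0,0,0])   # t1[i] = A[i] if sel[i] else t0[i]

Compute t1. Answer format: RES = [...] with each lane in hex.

RES = [ 0xc2  0xb2  0xc1  0x90  0x1d  0xc1  0x09  0x1d ]

→ t0 |c2|aa|5d|90|b2|c1|09|1d|
→ t1 |c2|b2|c1|90|1d|c1|09|1d|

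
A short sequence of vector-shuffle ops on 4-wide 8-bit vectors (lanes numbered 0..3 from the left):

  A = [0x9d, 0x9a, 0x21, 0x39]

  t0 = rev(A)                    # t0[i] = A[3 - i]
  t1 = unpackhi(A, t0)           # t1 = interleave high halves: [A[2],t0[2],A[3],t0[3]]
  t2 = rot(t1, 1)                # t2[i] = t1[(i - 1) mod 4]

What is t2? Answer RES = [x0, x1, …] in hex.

RES = [0x9d, 0x21, 0x9a, 0x39]

→ t0 |39|21|9a|9d|
→ t1 |21|9a|39|9d|
→ t2 |9d|21|9a|39|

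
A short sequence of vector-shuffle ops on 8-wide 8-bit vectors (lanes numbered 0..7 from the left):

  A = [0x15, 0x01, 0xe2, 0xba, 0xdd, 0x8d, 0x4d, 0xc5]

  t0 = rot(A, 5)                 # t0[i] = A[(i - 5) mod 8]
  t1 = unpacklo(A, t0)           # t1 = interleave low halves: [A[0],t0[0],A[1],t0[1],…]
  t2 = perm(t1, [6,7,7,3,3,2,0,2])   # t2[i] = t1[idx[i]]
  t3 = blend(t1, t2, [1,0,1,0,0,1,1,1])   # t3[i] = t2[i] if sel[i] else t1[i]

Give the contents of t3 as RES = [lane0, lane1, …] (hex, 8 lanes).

→ t0 |ba|dd|8d|4d|c5|15|01|e2|
→ t1 |15|ba|01|dd|e2|8d|ba|4d|
→ t2 |ba|4d|4d|dd|dd|01|15|01|
→ t3 |ba|ba|4d|dd|e2|01|15|01|

RES = [0xba, 0xba, 0x4d, 0xdd, 0xe2, 0x01, 0x15, 0x01]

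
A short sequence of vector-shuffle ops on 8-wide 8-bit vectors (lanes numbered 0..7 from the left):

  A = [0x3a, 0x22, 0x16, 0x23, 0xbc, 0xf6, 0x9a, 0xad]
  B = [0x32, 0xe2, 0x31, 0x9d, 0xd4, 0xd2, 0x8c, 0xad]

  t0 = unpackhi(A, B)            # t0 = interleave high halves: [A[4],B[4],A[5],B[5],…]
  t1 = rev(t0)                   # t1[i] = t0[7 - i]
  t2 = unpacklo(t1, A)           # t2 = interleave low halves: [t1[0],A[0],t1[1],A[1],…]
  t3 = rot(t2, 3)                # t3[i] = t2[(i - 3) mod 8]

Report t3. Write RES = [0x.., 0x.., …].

RES = [0x16, 0x9a, 0x23, 0xad, 0x3a, 0xad, 0x22, 0x8c]

t0 = [0xbc, 0xd4, 0xf6, 0xd2, 0x9a, 0x8c, 0xad, 0xad]
t1 = [0xad, 0xad, 0x8c, 0x9a, 0xd2, 0xf6, 0xd4, 0xbc]
t2 = [0xad, 0x3a, 0xad, 0x22, 0x8c, 0x16, 0x9a, 0x23]
t3 = [0x16, 0x9a, 0x23, 0xad, 0x3a, 0xad, 0x22, 0x8c]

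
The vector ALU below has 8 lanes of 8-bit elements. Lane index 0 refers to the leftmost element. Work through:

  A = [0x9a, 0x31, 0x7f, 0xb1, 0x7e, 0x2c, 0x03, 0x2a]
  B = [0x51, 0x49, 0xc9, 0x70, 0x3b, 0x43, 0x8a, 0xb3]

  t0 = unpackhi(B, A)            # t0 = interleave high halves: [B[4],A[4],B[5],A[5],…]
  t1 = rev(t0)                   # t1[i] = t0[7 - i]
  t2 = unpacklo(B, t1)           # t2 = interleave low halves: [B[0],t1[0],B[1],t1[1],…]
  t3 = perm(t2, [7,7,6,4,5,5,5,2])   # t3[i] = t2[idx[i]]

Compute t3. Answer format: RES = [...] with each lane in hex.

  t0: 3b 7e 43 2c 8a 03 b3 2a
  t1: 2a b3 03 8a 2c 43 7e 3b
  t2: 51 2a 49 b3 c9 03 70 8a
  t3: 8a 8a 70 c9 03 03 03 49

RES = [0x8a, 0x8a, 0x70, 0xc9, 0x03, 0x03, 0x03, 0x49]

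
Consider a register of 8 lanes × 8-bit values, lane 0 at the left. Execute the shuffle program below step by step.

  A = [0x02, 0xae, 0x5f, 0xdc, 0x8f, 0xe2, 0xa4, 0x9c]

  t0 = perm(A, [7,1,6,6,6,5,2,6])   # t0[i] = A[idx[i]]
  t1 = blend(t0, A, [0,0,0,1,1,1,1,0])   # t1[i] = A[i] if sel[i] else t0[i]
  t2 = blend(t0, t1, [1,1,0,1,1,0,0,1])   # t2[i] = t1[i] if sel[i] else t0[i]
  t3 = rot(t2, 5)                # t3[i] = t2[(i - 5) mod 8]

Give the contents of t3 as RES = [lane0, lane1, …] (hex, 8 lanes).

RES = [0xdc, 0x8f, 0xe2, 0x5f, 0xa4, 0x9c, 0xae, 0xa4]

→ t0 |9c|ae|a4|a4|a4|e2|5f|a4|
→ t1 |9c|ae|a4|dc|8f|e2|a4|a4|
→ t2 |9c|ae|a4|dc|8f|e2|5f|a4|
→ t3 |dc|8f|e2|5f|a4|9c|ae|a4|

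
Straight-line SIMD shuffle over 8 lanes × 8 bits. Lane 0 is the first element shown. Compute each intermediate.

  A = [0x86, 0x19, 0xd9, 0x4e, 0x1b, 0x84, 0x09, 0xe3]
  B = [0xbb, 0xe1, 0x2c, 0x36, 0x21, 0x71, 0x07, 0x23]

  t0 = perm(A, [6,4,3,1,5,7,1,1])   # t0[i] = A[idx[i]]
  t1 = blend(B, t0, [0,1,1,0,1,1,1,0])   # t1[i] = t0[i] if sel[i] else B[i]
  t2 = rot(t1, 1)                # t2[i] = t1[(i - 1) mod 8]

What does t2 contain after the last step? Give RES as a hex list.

RES = [0x23, 0xbb, 0x1b, 0x4e, 0x36, 0x84, 0xe3, 0x19]

  t0: 09 1b 4e 19 84 e3 19 19
  t1: bb 1b 4e 36 84 e3 19 23
  t2: 23 bb 1b 4e 36 84 e3 19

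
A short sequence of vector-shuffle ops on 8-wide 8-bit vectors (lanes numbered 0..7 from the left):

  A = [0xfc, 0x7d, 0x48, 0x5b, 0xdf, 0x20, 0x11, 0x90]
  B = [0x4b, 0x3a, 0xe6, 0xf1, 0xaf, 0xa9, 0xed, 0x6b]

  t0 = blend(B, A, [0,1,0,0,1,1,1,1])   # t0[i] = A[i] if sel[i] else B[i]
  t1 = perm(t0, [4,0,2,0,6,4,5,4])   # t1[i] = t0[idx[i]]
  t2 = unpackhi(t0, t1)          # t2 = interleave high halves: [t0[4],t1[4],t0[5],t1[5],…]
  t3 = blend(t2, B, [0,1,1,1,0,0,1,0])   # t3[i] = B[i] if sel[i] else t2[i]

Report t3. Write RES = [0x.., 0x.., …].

→ t0 |4b|7d|e6|f1|df|20|11|90|
→ t1 |df|4b|e6|4b|11|df|20|df|
→ t2 |df|11|20|df|11|20|90|df|
→ t3 |df|3a|e6|f1|11|20|ed|df|

RES = [ 0xdf  0x3a  0xe6  0xf1  0x11  0x20  0xed  0xdf ]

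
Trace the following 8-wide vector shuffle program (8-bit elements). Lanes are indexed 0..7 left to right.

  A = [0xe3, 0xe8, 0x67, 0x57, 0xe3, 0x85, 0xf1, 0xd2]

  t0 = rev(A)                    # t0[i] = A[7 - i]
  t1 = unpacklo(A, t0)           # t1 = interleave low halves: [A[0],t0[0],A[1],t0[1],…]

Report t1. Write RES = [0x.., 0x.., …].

RES = [ 0xe3  0xd2  0xe8  0xf1  0x67  0x85  0x57  0xe3 ]

t0 = [0xd2, 0xf1, 0x85, 0xe3, 0x57, 0x67, 0xe8, 0xe3]
t1 = [0xe3, 0xd2, 0xe8, 0xf1, 0x67, 0x85, 0x57, 0xe3]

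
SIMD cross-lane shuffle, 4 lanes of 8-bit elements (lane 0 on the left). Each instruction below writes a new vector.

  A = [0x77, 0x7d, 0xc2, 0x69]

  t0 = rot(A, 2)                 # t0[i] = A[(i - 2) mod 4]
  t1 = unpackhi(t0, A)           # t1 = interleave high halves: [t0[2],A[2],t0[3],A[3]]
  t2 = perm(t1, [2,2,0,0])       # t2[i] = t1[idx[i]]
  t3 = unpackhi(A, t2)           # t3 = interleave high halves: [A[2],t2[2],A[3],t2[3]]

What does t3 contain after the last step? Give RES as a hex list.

RES = [0xc2, 0x77, 0x69, 0x77]

t0 = [0xc2, 0x69, 0x77, 0x7d]
t1 = [0x77, 0xc2, 0x7d, 0x69]
t2 = [0x7d, 0x7d, 0x77, 0x77]
t3 = [0xc2, 0x77, 0x69, 0x77]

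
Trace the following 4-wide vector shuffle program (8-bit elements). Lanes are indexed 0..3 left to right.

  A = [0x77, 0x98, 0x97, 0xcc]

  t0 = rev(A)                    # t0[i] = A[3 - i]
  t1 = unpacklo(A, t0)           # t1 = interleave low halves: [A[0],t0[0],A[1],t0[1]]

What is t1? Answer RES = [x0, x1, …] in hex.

RES = [ 0x77  0xcc  0x98  0x97 ]

t0 = [0xcc, 0x97, 0x98, 0x77]
t1 = [0x77, 0xcc, 0x98, 0x97]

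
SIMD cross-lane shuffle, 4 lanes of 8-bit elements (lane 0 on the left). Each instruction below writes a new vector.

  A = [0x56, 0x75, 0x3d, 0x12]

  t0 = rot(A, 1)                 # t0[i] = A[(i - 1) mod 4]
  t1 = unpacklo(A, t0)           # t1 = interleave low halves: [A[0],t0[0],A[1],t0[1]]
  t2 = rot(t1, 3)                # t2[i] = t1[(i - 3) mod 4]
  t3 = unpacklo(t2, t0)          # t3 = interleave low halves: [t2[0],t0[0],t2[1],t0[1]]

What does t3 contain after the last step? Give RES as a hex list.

→ t0 |12|56|75|3d|
→ t1 |56|12|75|56|
→ t2 |12|75|56|56|
→ t3 |12|12|75|56|

RES = [ 0x12  0x12  0x75  0x56 ]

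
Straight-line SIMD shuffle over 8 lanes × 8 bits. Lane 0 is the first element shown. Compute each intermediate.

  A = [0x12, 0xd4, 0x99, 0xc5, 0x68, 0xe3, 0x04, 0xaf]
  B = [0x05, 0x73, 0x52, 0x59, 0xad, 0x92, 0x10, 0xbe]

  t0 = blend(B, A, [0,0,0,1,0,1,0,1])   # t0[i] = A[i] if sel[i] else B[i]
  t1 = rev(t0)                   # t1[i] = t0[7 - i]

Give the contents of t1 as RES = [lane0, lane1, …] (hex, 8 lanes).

t0 = [0x05, 0x73, 0x52, 0xc5, 0xad, 0xe3, 0x10, 0xaf]
t1 = [0xaf, 0x10, 0xe3, 0xad, 0xc5, 0x52, 0x73, 0x05]

RES = [0xaf, 0x10, 0xe3, 0xad, 0xc5, 0x52, 0x73, 0x05]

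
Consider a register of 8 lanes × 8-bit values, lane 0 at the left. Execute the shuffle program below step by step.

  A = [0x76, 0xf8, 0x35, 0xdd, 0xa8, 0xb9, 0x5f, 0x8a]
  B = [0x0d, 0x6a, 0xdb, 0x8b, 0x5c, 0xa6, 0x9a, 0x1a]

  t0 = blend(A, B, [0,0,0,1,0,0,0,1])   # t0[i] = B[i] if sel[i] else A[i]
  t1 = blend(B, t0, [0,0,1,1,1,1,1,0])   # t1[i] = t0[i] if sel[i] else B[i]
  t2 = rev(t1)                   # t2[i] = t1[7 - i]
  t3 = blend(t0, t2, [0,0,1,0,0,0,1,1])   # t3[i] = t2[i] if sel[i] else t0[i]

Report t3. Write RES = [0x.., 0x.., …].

RES = [0x76, 0xf8, 0xb9, 0x8b, 0xa8, 0xb9, 0x6a, 0x0d]

→ t0 |76|f8|35|8b|a8|b9|5f|1a|
→ t1 |0d|6a|35|8b|a8|b9|5f|1a|
→ t2 |1a|5f|b9|a8|8b|35|6a|0d|
→ t3 |76|f8|b9|8b|a8|b9|6a|0d|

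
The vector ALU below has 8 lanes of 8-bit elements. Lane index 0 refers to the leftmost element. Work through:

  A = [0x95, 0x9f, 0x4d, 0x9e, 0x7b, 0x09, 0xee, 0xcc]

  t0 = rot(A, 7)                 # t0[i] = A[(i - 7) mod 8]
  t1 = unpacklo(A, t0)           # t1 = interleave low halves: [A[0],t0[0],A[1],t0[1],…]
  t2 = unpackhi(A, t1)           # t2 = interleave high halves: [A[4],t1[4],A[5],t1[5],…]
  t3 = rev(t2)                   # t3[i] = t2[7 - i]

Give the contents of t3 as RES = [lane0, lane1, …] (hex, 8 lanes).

RES = [0x7b, 0xcc, 0x9e, 0xee, 0x9e, 0x09, 0x4d, 0x7b]

  t0: 9f 4d 9e 7b 09 ee cc 95
  t1: 95 9f 9f 4d 4d 9e 9e 7b
  t2: 7b 4d 09 9e ee 9e cc 7b
  t3: 7b cc 9e ee 9e 09 4d 7b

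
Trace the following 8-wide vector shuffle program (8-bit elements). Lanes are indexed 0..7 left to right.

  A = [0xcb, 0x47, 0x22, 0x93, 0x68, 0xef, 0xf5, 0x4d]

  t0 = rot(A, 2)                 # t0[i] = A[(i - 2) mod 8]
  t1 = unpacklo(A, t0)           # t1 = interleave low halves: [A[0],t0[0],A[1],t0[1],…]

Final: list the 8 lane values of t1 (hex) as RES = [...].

RES = [ 0xcb  0xf5  0x47  0x4d  0x22  0xcb  0x93  0x47 ]

t0 = [0xf5, 0x4d, 0xcb, 0x47, 0x22, 0x93, 0x68, 0xef]
t1 = [0xcb, 0xf5, 0x47, 0x4d, 0x22, 0xcb, 0x93, 0x47]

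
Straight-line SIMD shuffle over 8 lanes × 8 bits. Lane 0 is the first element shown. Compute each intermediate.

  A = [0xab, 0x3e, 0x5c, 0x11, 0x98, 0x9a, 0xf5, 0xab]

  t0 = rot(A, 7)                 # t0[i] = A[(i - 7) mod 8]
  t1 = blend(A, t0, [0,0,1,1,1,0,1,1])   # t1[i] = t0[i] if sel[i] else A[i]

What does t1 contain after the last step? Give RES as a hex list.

  t0: 3e 5c 11 98 9a f5 ab ab
  t1: ab 3e 11 98 9a 9a ab ab

RES = [ 0xab  0x3e  0x11  0x98  0x9a  0x9a  0xab  0xab ]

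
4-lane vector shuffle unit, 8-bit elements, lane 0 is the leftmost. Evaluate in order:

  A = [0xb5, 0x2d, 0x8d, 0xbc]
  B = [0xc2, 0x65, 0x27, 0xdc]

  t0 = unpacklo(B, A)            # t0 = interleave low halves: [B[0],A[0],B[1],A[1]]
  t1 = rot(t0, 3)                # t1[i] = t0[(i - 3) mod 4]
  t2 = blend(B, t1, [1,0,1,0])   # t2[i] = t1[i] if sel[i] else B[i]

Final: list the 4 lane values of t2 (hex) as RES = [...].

RES = [0xb5, 0x65, 0x2d, 0xdc]

t0 = [0xc2, 0xb5, 0x65, 0x2d]
t1 = [0xb5, 0x65, 0x2d, 0xc2]
t2 = [0xb5, 0x65, 0x2d, 0xdc]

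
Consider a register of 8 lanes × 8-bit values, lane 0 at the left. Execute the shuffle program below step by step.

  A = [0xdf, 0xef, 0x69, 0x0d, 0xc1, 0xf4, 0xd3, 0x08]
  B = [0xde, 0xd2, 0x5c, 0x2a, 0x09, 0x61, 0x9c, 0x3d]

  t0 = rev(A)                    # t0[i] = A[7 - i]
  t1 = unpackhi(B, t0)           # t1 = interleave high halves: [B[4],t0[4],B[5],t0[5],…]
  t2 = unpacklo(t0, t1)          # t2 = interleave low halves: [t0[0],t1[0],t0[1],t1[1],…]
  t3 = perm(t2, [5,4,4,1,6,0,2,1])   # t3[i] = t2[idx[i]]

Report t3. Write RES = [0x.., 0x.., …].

RES = [0x61, 0xf4, 0xf4, 0x09, 0xc1, 0x08, 0xd3, 0x09]

→ t0 |08|d3|f4|c1|0d|69|ef|df|
→ t1 |09|0d|61|69|9c|ef|3d|df|
→ t2 |08|09|d3|0d|f4|61|c1|69|
→ t3 |61|f4|f4|09|c1|08|d3|09|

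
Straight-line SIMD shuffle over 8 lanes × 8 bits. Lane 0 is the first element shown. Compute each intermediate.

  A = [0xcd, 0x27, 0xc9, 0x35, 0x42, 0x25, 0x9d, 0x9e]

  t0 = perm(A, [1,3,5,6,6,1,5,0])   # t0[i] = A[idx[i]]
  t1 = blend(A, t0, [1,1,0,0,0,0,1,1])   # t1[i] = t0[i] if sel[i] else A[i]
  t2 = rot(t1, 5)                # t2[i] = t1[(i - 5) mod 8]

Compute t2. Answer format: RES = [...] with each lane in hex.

  t0: 27 35 25 9d 9d 27 25 cd
  t1: 27 35 c9 35 42 25 25 cd
  t2: 35 42 25 25 cd 27 35 c9

RES = [ 0x35  0x42  0x25  0x25  0xcd  0x27  0x35  0xc9 ]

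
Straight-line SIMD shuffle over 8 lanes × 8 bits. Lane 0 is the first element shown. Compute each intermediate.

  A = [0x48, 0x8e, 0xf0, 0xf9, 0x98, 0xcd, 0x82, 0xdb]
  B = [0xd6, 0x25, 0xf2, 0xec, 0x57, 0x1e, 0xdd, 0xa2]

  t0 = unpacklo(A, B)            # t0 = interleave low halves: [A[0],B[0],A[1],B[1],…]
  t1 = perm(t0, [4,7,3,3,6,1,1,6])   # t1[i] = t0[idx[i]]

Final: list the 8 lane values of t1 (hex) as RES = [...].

RES = [0xf0, 0xec, 0x25, 0x25, 0xf9, 0xd6, 0xd6, 0xf9]

  t0: 48 d6 8e 25 f0 f2 f9 ec
  t1: f0 ec 25 25 f9 d6 d6 f9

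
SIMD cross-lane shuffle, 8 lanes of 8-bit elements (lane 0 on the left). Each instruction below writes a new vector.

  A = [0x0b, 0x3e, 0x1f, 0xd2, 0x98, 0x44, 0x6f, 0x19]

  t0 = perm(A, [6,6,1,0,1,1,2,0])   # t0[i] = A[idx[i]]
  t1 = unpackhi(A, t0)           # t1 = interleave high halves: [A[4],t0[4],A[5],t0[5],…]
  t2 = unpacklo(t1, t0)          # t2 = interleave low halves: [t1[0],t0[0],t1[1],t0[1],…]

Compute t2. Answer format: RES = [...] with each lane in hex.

RES = [ 0x98  0x6f  0x3e  0x6f  0x44  0x3e  0x3e  0x0b ]

t0 = [0x6f, 0x6f, 0x3e, 0x0b, 0x3e, 0x3e, 0x1f, 0x0b]
t1 = [0x98, 0x3e, 0x44, 0x3e, 0x6f, 0x1f, 0x19, 0x0b]
t2 = [0x98, 0x6f, 0x3e, 0x6f, 0x44, 0x3e, 0x3e, 0x0b]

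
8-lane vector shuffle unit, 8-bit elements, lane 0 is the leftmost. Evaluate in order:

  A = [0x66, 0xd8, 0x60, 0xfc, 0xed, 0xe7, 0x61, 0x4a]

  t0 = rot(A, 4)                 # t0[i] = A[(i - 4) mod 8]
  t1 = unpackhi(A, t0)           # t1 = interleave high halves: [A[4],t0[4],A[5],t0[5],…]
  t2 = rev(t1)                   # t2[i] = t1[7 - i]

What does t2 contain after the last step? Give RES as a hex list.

RES = [0xfc, 0x4a, 0x60, 0x61, 0xd8, 0xe7, 0x66, 0xed]

t0 = [0xed, 0xe7, 0x61, 0x4a, 0x66, 0xd8, 0x60, 0xfc]
t1 = [0xed, 0x66, 0xe7, 0xd8, 0x61, 0x60, 0x4a, 0xfc]
t2 = [0xfc, 0x4a, 0x60, 0x61, 0xd8, 0xe7, 0x66, 0xed]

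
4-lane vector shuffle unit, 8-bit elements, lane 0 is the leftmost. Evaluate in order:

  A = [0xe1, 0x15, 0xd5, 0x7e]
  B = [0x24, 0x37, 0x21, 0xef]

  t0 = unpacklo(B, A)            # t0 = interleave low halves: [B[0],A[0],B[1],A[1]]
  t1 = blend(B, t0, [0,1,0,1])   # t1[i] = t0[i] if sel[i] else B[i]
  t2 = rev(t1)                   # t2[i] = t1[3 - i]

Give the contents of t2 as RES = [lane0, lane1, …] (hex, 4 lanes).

→ t0 |24|e1|37|15|
→ t1 |24|e1|21|15|
→ t2 |15|21|e1|24|

RES = [0x15, 0x21, 0xe1, 0x24]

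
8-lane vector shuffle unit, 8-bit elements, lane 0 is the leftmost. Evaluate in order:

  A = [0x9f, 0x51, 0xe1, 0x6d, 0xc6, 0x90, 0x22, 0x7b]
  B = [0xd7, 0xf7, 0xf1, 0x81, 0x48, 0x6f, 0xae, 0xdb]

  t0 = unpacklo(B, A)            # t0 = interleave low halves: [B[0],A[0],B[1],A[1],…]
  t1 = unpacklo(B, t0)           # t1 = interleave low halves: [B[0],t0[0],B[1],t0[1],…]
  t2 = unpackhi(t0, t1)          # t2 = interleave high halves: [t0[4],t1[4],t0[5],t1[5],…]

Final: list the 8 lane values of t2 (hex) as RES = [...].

RES = [ 0xf1  0xf1  0xe1  0xf7  0x81  0x81  0x6d  0x51 ]

t0 = [0xd7, 0x9f, 0xf7, 0x51, 0xf1, 0xe1, 0x81, 0x6d]
t1 = [0xd7, 0xd7, 0xf7, 0x9f, 0xf1, 0xf7, 0x81, 0x51]
t2 = [0xf1, 0xf1, 0xe1, 0xf7, 0x81, 0x81, 0x6d, 0x51]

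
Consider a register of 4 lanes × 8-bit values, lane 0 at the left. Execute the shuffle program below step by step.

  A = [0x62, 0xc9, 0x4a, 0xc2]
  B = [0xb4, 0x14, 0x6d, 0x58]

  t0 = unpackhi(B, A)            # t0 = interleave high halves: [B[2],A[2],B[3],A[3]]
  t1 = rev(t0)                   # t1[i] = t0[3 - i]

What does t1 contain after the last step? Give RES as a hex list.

  t0: 6d 4a 58 c2
  t1: c2 58 4a 6d

RES = [0xc2, 0x58, 0x4a, 0x6d]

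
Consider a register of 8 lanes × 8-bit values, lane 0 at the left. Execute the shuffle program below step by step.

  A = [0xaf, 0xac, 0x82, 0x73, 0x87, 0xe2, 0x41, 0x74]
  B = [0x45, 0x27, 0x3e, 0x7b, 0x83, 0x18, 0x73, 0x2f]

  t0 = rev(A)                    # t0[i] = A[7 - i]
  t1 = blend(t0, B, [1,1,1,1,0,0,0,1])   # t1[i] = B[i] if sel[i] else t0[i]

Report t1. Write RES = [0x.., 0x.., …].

t0 = [0x74, 0x41, 0xe2, 0x87, 0x73, 0x82, 0xac, 0xaf]
t1 = [0x45, 0x27, 0x3e, 0x7b, 0x73, 0x82, 0xac, 0x2f]

RES = [0x45, 0x27, 0x3e, 0x7b, 0x73, 0x82, 0xac, 0x2f]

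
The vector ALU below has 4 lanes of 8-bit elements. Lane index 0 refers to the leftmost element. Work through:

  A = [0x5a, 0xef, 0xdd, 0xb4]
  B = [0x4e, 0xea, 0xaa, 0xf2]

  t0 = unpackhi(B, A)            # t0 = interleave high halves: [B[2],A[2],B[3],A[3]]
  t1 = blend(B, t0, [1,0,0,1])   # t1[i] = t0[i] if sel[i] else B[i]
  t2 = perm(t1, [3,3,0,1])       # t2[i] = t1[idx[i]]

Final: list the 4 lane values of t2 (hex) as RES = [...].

  t0: aa dd f2 b4
  t1: aa ea aa b4
  t2: b4 b4 aa ea

RES = [0xb4, 0xb4, 0xaa, 0xea]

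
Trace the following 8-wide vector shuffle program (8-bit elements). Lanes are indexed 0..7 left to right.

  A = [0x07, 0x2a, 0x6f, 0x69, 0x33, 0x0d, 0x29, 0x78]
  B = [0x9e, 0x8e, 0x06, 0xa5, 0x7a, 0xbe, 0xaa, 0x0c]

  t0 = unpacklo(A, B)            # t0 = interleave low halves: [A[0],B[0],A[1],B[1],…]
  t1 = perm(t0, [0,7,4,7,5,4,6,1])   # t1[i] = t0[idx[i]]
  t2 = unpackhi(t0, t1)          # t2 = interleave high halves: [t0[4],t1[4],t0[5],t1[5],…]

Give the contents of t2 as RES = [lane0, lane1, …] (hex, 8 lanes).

  t0: 07 9e 2a 8e 6f 06 69 a5
  t1: 07 a5 6f a5 06 6f 69 9e
  t2: 6f 06 06 6f 69 69 a5 9e

RES = [0x6f, 0x06, 0x06, 0x6f, 0x69, 0x69, 0xa5, 0x9e]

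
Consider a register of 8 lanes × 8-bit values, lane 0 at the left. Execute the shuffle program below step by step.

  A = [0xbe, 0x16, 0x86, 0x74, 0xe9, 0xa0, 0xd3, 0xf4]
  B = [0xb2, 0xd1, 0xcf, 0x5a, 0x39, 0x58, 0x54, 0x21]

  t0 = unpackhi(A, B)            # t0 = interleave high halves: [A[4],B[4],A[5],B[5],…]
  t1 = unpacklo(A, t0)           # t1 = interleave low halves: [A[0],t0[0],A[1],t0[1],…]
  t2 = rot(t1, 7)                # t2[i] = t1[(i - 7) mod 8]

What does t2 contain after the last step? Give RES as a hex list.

t0 = [0xe9, 0x39, 0xa0, 0x58, 0xd3, 0x54, 0xf4, 0x21]
t1 = [0xbe, 0xe9, 0x16, 0x39, 0x86, 0xa0, 0x74, 0x58]
t2 = [0xe9, 0x16, 0x39, 0x86, 0xa0, 0x74, 0x58, 0xbe]

RES = [ 0xe9  0x16  0x39  0x86  0xa0  0x74  0x58  0xbe ]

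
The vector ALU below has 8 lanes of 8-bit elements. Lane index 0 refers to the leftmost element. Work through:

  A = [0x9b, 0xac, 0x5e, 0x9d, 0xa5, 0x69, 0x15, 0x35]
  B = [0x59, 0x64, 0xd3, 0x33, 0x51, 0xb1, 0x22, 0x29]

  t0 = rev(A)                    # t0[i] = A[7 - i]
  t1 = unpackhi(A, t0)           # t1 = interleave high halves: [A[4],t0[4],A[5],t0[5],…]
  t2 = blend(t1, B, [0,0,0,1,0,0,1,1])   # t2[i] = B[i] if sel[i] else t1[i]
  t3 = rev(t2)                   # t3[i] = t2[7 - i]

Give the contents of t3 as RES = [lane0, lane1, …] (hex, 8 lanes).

t0 = [0x35, 0x15, 0x69, 0xa5, 0x9d, 0x5e, 0xac, 0x9b]
t1 = [0xa5, 0x9d, 0x69, 0x5e, 0x15, 0xac, 0x35, 0x9b]
t2 = [0xa5, 0x9d, 0x69, 0x33, 0x15, 0xac, 0x22, 0x29]
t3 = [0x29, 0x22, 0xac, 0x15, 0x33, 0x69, 0x9d, 0xa5]

RES = [0x29, 0x22, 0xac, 0x15, 0x33, 0x69, 0x9d, 0xa5]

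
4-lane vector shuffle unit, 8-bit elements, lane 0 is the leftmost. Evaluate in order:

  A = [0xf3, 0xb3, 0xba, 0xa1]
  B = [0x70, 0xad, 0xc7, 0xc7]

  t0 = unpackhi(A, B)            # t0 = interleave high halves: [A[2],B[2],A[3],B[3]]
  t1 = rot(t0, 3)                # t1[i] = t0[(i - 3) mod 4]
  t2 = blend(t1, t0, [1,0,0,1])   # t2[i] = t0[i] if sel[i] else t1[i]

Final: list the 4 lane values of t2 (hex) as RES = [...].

t0 = [0xba, 0xc7, 0xa1, 0xc7]
t1 = [0xc7, 0xa1, 0xc7, 0xba]
t2 = [0xba, 0xa1, 0xc7, 0xc7]

RES = [ 0xba  0xa1  0xc7  0xc7 ]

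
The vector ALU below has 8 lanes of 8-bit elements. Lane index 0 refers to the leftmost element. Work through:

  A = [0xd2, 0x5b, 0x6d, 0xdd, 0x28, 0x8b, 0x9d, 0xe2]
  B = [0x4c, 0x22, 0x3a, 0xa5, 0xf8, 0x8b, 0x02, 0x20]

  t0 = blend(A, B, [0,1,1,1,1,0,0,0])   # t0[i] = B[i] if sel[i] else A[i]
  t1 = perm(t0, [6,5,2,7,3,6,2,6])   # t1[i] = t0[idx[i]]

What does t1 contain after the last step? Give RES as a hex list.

  t0: d2 22 3a a5 f8 8b 9d e2
  t1: 9d 8b 3a e2 a5 9d 3a 9d

RES = [ 0x9d  0x8b  0x3a  0xe2  0xa5  0x9d  0x3a  0x9d ]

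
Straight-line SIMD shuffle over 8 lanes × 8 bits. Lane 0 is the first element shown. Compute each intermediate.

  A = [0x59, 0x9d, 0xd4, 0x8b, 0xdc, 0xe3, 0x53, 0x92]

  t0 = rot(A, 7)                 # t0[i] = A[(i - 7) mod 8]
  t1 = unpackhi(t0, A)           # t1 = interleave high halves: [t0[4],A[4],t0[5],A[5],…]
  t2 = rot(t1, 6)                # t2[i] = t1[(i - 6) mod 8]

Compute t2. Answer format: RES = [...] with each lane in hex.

RES = [ 0x53  0xe3  0x92  0x53  0x59  0x92  0xe3  0xdc ]

t0 = [0x9d, 0xd4, 0x8b, 0xdc, 0xe3, 0x53, 0x92, 0x59]
t1 = [0xe3, 0xdc, 0x53, 0xe3, 0x92, 0x53, 0x59, 0x92]
t2 = [0x53, 0xe3, 0x92, 0x53, 0x59, 0x92, 0xe3, 0xdc]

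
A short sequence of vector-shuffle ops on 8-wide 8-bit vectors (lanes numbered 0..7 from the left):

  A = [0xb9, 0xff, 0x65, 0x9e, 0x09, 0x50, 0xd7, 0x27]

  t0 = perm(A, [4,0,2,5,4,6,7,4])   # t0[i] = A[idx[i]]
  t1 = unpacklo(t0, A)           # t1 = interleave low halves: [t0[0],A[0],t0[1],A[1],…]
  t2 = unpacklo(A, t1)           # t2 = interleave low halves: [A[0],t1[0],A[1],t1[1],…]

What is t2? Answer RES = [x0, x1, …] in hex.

RES = [ 0xb9  0x09  0xff  0xb9  0x65  0xb9  0x9e  0xff ]

→ t0 |09|b9|65|50|09|d7|27|09|
→ t1 |09|b9|b9|ff|65|65|50|9e|
→ t2 |b9|09|ff|b9|65|b9|9e|ff|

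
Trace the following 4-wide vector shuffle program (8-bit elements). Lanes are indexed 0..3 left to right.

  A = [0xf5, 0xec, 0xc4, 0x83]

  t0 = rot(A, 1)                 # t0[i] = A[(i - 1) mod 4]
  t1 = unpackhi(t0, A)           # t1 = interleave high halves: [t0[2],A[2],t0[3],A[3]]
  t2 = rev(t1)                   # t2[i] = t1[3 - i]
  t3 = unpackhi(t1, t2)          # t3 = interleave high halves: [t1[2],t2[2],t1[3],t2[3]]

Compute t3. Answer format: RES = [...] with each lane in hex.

t0 = [0x83, 0xf5, 0xec, 0xc4]
t1 = [0xec, 0xc4, 0xc4, 0x83]
t2 = [0x83, 0xc4, 0xc4, 0xec]
t3 = [0xc4, 0xc4, 0x83, 0xec]

RES = [0xc4, 0xc4, 0x83, 0xec]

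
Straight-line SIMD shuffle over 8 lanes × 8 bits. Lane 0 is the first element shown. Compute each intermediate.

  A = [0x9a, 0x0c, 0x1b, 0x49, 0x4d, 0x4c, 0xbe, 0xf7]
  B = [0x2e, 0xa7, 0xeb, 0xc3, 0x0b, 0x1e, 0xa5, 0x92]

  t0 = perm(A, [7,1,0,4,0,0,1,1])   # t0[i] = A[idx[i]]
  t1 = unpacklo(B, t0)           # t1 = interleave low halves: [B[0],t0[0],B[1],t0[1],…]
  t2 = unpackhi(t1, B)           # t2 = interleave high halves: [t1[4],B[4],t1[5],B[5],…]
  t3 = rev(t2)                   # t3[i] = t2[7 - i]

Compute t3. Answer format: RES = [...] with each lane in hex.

RES = [ 0x92  0x4d  0xa5  0xc3  0x1e  0x9a  0x0b  0xeb ]

  t0: f7 0c 9a 4d 9a 9a 0c 0c
  t1: 2e f7 a7 0c eb 9a c3 4d
  t2: eb 0b 9a 1e c3 a5 4d 92
  t3: 92 4d a5 c3 1e 9a 0b eb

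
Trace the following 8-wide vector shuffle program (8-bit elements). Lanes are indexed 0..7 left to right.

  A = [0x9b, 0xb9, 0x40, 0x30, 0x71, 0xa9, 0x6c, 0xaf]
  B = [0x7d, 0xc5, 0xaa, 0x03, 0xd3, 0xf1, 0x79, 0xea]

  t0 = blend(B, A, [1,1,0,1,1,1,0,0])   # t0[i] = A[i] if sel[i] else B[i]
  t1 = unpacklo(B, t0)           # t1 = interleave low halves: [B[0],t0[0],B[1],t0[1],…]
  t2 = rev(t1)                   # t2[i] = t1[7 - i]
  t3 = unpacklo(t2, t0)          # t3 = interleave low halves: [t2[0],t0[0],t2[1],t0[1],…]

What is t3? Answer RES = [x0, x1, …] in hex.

t0 = [0x9b, 0xb9, 0xaa, 0x30, 0x71, 0xa9, 0x79, 0xea]
t1 = [0x7d, 0x9b, 0xc5, 0xb9, 0xaa, 0xaa, 0x03, 0x30]
t2 = [0x30, 0x03, 0xaa, 0xaa, 0xb9, 0xc5, 0x9b, 0x7d]
t3 = [0x30, 0x9b, 0x03, 0xb9, 0xaa, 0xaa, 0xaa, 0x30]

RES = [ 0x30  0x9b  0x03  0xb9  0xaa  0xaa  0xaa  0x30 ]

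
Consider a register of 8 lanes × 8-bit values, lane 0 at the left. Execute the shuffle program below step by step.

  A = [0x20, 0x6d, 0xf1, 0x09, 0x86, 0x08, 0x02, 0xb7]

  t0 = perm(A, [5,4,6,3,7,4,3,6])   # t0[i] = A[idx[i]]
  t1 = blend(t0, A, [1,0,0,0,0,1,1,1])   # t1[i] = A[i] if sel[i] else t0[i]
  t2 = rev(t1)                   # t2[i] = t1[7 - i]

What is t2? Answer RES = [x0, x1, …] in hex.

→ t0 |08|86|02|09|b7|86|09|02|
→ t1 |20|86|02|09|b7|08|02|b7|
→ t2 |b7|02|08|b7|09|02|86|20|

RES = [0xb7, 0x02, 0x08, 0xb7, 0x09, 0x02, 0x86, 0x20]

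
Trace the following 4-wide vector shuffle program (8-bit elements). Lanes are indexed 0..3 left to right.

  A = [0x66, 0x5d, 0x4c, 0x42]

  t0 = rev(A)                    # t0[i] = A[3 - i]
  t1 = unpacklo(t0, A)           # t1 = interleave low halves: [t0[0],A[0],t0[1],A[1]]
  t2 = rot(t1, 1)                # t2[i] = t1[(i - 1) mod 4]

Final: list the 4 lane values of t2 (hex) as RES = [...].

  t0: 42 4c 5d 66
  t1: 42 66 4c 5d
  t2: 5d 42 66 4c

RES = [0x5d, 0x42, 0x66, 0x4c]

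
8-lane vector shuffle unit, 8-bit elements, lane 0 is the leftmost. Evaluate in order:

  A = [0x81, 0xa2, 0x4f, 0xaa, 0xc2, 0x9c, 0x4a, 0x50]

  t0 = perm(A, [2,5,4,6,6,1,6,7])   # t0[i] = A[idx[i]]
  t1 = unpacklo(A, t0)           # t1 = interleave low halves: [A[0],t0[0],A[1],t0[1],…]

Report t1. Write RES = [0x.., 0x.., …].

RES = [0x81, 0x4f, 0xa2, 0x9c, 0x4f, 0xc2, 0xaa, 0x4a]

→ t0 |4f|9c|c2|4a|4a|a2|4a|50|
→ t1 |81|4f|a2|9c|4f|c2|aa|4a|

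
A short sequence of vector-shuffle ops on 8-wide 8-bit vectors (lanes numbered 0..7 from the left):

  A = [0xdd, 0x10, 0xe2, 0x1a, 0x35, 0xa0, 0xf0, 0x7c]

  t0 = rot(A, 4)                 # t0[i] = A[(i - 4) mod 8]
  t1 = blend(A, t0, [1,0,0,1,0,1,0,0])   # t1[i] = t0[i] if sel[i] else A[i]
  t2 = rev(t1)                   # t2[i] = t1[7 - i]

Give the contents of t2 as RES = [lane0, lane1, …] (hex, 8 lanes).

RES = [0x7c, 0xf0, 0x10, 0x35, 0x7c, 0xe2, 0x10, 0x35]

  t0: 35 a0 f0 7c dd 10 e2 1a
  t1: 35 10 e2 7c 35 10 f0 7c
  t2: 7c f0 10 35 7c e2 10 35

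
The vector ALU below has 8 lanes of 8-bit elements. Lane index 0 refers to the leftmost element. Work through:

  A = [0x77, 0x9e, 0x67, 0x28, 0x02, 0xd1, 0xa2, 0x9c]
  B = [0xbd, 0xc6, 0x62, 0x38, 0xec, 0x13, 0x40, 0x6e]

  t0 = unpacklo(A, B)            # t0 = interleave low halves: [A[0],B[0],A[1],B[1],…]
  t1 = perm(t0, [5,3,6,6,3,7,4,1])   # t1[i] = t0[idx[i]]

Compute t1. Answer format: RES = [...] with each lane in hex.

t0 = [0x77, 0xbd, 0x9e, 0xc6, 0x67, 0x62, 0x28, 0x38]
t1 = [0x62, 0xc6, 0x28, 0x28, 0xc6, 0x38, 0x67, 0xbd]

RES = [0x62, 0xc6, 0x28, 0x28, 0xc6, 0x38, 0x67, 0xbd]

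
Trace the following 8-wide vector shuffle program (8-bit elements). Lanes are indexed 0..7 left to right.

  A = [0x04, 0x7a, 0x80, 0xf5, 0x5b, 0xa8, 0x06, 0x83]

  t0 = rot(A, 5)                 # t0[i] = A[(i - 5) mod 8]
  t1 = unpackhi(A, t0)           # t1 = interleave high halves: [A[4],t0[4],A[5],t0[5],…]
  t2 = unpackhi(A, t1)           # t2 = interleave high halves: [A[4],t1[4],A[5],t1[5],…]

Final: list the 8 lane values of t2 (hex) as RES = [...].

RES = [ 0x5b  0x06  0xa8  0x7a  0x06  0x83  0x83  0x80 ]

t0 = [0xf5, 0x5b, 0xa8, 0x06, 0x83, 0x04, 0x7a, 0x80]
t1 = [0x5b, 0x83, 0xa8, 0x04, 0x06, 0x7a, 0x83, 0x80]
t2 = [0x5b, 0x06, 0xa8, 0x7a, 0x06, 0x83, 0x83, 0x80]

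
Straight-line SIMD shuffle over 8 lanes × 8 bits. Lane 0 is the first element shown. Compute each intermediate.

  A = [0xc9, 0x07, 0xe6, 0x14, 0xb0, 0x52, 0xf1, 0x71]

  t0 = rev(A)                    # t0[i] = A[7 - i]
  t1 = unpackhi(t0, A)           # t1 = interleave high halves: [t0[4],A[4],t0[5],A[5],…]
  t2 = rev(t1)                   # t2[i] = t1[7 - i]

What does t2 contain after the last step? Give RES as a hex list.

→ t0 |71|f1|52|b0|14|e6|07|c9|
→ t1 |14|b0|e6|52|07|f1|c9|71|
→ t2 |71|c9|f1|07|52|e6|b0|14|

RES = [ 0x71  0xc9  0xf1  0x07  0x52  0xe6  0xb0  0x14 ]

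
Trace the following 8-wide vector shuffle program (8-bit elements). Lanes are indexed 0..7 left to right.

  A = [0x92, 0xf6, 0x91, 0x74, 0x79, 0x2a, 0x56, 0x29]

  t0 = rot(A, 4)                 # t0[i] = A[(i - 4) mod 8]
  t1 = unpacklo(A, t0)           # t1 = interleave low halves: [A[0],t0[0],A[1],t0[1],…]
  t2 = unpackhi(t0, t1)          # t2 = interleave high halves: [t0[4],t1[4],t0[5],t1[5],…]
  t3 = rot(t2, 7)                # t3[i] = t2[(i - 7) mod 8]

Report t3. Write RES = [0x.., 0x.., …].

t0 = [0x79, 0x2a, 0x56, 0x29, 0x92, 0xf6, 0x91, 0x74]
t1 = [0x92, 0x79, 0xf6, 0x2a, 0x91, 0x56, 0x74, 0x29]
t2 = [0x92, 0x91, 0xf6, 0x56, 0x91, 0x74, 0x74, 0x29]
t3 = [0x91, 0xf6, 0x56, 0x91, 0x74, 0x74, 0x29, 0x92]

RES = [ 0x91  0xf6  0x56  0x91  0x74  0x74  0x29  0x92 ]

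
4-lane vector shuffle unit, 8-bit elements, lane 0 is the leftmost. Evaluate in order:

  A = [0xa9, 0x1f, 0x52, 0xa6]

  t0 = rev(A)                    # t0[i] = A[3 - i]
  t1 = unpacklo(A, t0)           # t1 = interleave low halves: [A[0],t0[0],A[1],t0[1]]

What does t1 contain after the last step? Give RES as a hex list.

RES = [ 0xa9  0xa6  0x1f  0x52 ]

→ t0 |a6|52|1f|a9|
→ t1 |a9|a6|1f|52|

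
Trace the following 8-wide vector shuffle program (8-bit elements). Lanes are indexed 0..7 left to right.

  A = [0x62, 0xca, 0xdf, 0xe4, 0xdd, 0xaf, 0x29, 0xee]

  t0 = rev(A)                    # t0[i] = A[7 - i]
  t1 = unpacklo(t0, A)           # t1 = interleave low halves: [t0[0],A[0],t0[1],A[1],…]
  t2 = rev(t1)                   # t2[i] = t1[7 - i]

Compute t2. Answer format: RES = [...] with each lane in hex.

t0 = [0xee, 0x29, 0xaf, 0xdd, 0xe4, 0xdf, 0xca, 0x62]
t1 = [0xee, 0x62, 0x29, 0xca, 0xaf, 0xdf, 0xdd, 0xe4]
t2 = [0xe4, 0xdd, 0xdf, 0xaf, 0xca, 0x29, 0x62, 0xee]

RES = [ 0xe4  0xdd  0xdf  0xaf  0xca  0x29  0x62  0xee ]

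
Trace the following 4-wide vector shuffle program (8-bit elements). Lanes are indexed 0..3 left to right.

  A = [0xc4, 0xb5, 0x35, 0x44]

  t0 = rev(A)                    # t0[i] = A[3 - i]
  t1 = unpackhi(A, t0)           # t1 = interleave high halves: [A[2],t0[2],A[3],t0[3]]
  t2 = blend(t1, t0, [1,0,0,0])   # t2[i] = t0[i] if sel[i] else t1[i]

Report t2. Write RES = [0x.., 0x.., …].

t0 = [0x44, 0x35, 0xb5, 0xc4]
t1 = [0x35, 0xb5, 0x44, 0xc4]
t2 = [0x44, 0xb5, 0x44, 0xc4]

RES = [ 0x44  0xb5  0x44  0xc4 ]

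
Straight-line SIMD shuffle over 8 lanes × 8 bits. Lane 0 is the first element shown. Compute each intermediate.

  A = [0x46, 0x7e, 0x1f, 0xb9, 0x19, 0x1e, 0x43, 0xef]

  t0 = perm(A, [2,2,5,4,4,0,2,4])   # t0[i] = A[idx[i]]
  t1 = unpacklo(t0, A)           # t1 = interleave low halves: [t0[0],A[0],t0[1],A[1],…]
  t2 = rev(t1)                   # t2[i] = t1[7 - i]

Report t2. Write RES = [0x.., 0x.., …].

RES = [0xb9, 0x19, 0x1f, 0x1e, 0x7e, 0x1f, 0x46, 0x1f]

→ t0 |1f|1f|1e|19|19|46|1f|19|
→ t1 |1f|46|1f|7e|1e|1f|19|b9|
→ t2 |b9|19|1f|1e|7e|1f|46|1f|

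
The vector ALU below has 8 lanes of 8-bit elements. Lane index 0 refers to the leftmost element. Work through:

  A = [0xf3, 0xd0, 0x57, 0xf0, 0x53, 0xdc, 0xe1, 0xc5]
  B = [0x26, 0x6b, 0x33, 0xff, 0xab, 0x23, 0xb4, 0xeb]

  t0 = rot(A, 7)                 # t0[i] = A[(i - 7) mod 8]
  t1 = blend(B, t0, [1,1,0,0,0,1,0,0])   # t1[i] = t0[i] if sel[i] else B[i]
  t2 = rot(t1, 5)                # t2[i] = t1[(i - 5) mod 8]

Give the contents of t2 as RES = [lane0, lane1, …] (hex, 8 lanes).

t0 = [0xd0, 0x57, 0xf0, 0x53, 0xdc, 0xe1, 0xc5, 0xf3]
t1 = [0xd0, 0x57, 0x33, 0xff, 0xab, 0xe1, 0xb4, 0xeb]
t2 = [0xff, 0xab, 0xe1, 0xb4, 0xeb, 0xd0, 0x57, 0x33]

RES = [ 0xff  0xab  0xe1  0xb4  0xeb  0xd0  0x57  0x33 ]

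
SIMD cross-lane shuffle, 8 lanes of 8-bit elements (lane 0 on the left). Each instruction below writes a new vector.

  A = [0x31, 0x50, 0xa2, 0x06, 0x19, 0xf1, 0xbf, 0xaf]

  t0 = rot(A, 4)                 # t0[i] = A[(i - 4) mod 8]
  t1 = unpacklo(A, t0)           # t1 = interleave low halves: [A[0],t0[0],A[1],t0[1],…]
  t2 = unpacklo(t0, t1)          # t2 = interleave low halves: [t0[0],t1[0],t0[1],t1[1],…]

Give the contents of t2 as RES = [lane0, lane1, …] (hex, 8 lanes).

t0 = [0x19, 0xf1, 0xbf, 0xaf, 0x31, 0x50, 0xa2, 0x06]
t1 = [0x31, 0x19, 0x50, 0xf1, 0xa2, 0xbf, 0x06, 0xaf]
t2 = [0x19, 0x31, 0xf1, 0x19, 0xbf, 0x50, 0xaf, 0xf1]

RES = [ 0x19  0x31  0xf1  0x19  0xbf  0x50  0xaf  0xf1 ]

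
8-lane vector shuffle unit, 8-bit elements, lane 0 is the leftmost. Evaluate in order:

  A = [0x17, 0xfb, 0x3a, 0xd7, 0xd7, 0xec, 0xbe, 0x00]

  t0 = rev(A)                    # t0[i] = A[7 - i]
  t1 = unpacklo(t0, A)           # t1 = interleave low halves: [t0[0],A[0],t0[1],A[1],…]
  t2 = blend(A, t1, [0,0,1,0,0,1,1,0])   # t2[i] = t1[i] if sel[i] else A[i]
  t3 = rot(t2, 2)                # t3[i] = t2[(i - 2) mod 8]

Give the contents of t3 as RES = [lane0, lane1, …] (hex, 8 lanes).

  t0: 00 be ec d7 d7 3a fb 17
  t1: 00 17 be fb ec 3a d7 d7
  t2: 17 fb be d7 d7 3a d7 00
  t3: d7 00 17 fb be d7 d7 3a

RES = [ 0xd7  0x00  0x17  0xfb  0xbe  0xd7  0xd7  0x3a ]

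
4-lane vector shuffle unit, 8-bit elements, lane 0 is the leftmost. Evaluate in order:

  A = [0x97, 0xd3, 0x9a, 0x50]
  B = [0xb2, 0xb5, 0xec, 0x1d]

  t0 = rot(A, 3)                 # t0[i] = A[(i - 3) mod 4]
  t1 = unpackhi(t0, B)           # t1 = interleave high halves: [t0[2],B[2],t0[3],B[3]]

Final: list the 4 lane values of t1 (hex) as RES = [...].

  t0: d3 9a 50 97
  t1: 50 ec 97 1d

RES = [0x50, 0xec, 0x97, 0x1d]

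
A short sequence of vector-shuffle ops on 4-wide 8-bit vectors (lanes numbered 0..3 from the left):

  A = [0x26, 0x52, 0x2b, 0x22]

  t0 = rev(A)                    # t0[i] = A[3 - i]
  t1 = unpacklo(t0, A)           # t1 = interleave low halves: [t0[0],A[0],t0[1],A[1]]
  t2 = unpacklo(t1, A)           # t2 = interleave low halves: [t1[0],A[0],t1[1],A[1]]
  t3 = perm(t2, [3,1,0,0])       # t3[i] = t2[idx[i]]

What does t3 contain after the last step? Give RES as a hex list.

RES = [0x52, 0x26, 0x22, 0x22]

→ t0 |22|2b|52|26|
→ t1 |22|26|2b|52|
→ t2 |22|26|26|52|
→ t3 |52|26|22|22|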